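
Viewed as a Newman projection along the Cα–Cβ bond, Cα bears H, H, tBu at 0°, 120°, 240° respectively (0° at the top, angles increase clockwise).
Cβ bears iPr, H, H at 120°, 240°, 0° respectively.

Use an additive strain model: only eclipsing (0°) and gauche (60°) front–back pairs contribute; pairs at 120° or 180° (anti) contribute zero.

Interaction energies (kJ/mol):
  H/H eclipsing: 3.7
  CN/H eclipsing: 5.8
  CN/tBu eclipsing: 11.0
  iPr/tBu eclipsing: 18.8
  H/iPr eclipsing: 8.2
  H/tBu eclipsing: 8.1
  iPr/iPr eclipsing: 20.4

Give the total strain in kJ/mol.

This conformer is eclipsed. H at 0° is eclipsed with H at 0° (3.7); H at 120° is eclipsed with iPr at 120° (8.2); tBu at 240° is eclipsed with H at 240° (8.1). Total 20.0 kJ/mol.

20.0 kJ/mol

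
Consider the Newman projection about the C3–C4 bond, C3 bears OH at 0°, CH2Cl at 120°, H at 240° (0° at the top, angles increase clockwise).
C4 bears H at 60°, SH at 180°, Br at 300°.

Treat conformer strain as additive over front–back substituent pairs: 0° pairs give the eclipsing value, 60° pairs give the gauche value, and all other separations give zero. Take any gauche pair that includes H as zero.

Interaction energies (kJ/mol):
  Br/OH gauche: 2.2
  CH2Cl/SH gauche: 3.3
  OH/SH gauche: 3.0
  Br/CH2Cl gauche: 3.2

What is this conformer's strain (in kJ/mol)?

5.5 kJ/mol

This conformer is staggered. OH at 0° is gauche with Br at 300° (2.2); CH2Cl at 120° is gauche with SH at 180° (3.3). Total 5.5 kJ/mol.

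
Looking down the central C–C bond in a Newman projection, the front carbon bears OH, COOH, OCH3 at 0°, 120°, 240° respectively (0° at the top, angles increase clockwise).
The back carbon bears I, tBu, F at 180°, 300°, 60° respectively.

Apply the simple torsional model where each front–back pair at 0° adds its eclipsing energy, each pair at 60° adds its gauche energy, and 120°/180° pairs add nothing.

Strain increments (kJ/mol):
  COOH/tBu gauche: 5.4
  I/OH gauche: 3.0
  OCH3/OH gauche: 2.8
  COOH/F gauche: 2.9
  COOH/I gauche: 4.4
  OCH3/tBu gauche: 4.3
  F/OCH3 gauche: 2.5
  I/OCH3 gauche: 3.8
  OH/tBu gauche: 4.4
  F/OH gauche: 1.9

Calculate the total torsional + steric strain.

21.7 kJ/mol

This conformer (staggered): OH(0°)/tBu(300°) gauche 4.4; OH(0°)/F(60°) gauche 1.9; COOH(120°)/I(180°) gauche 4.4; COOH(120°)/F(60°) gauche 2.9; OCH3(240°)/I(180°) gauche 3.8; OCH3(240°)/tBu(300°) gauche 4.3 → 21.7 kJ/mol.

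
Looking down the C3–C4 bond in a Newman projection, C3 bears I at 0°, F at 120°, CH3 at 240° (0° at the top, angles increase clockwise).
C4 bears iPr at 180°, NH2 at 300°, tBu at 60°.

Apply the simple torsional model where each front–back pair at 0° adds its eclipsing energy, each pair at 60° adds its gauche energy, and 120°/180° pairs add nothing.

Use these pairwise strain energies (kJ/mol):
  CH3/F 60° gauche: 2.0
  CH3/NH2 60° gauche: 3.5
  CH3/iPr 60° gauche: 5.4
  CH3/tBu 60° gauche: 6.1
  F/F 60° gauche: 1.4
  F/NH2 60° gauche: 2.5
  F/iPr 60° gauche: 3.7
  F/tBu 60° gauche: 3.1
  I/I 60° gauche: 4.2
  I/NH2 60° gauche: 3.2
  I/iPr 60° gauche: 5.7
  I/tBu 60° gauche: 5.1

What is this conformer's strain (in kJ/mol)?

This conformer (staggered): I(0°)/NH2(300°) gauche 3.2; I(0°)/tBu(60°) gauche 5.1; F(120°)/iPr(180°) gauche 3.7; F(120°)/tBu(60°) gauche 3.1; CH3(240°)/iPr(180°) gauche 5.4; CH3(240°)/NH2(300°) gauche 3.5 → 24.0 kJ/mol.

24.0 kJ/mol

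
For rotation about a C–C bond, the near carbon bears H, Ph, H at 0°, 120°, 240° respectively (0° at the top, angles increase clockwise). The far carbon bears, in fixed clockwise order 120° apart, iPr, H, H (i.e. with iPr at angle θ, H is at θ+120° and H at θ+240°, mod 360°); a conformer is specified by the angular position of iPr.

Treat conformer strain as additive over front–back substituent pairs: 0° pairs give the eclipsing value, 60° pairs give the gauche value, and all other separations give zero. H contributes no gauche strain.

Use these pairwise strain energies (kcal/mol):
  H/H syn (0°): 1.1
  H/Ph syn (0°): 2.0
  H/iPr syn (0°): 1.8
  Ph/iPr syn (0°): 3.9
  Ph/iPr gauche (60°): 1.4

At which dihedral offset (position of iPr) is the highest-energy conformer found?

iPr at 0° (eclipsed): H(0°)/iPr(0°) eclipsed 1.8; Ph(120°)/H(120°) eclipsed 2.0; H(240°)/H(240°) eclipsed 1.1 → 4.9 kcal/mol.
iPr at 60° (staggered): Ph(120°)/iPr(60°) gauche 1.4 → 1.4 kcal/mol.
iPr at 120° (eclipsed): H(0°)/H(0°) eclipsed 1.1; Ph(120°)/iPr(120°) eclipsed 3.9; H(240°)/H(240°) eclipsed 1.1 → 6.1 kcal/mol.
iPr at 180° (staggered): Ph(120°)/iPr(180°) gauche 1.4 → 1.4 kcal/mol.
iPr at 240° (eclipsed): H(0°)/H(0°) eclipsed 1.1; Ph(120°)/H(120°) eclipsed 2.0; H(240°)/iPr(240°) eclipsed 1.8 → 4.9 kcal/mol.
iPr at 300° (staggered): no non-H gauche contacts → 0.0 kcal/mol.
The maximum (6.1 kcal/mol) occurs with iPr at 120°.

120°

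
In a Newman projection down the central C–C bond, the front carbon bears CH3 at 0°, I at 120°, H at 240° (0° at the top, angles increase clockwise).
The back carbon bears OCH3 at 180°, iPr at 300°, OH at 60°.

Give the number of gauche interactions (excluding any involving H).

4

Non-H gauche pairs: CH3(0°)/iPr(300°); CH3(0°)/OH(60°); I(120°)/OCH3(180°); I(120°)/OH(60°) — 4 interactions.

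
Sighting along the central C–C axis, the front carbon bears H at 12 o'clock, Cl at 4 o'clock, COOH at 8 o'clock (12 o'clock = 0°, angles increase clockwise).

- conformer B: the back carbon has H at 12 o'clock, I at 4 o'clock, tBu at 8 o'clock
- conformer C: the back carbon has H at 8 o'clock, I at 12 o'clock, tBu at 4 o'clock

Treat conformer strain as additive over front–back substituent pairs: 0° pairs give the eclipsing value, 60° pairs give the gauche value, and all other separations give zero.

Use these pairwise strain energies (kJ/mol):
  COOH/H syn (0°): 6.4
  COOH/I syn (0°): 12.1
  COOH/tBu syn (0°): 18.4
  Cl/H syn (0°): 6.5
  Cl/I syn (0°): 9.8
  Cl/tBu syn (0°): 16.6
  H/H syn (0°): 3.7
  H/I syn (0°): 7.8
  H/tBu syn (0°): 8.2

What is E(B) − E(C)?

B (eclipsed): H(0°)/H(0°) eclipsed 3.7; Cl(120°)/I(120°) eclipsed 9.8; COOH(240°)/tBu(240°) eclipsed 18.4 → 31.9 kJ/mol.
C (eclipsed): H(0°)/I(0°) eclipsed 7.8; Cl(120°)/tBu(120°) eclipsed 16.6; COOH(240°)/H(240°) eclipsed 6.4 → 30.8 kJ/mol.
E(B) − E(C) = 31.9 − 30.8 = +1.1 kJ/mol.

+1.1 kJ/mol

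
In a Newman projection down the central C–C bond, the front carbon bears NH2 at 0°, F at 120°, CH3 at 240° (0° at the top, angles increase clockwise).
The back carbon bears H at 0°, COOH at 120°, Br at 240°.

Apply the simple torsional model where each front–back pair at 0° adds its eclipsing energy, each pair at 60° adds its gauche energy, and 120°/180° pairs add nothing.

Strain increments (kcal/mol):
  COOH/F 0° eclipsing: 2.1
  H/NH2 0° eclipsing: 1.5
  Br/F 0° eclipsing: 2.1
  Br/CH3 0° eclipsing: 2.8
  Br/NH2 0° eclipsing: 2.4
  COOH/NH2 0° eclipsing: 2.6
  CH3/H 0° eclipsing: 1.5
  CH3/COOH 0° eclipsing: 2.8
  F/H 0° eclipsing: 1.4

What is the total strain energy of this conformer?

6.4 kcal/mol

This conformer is eclipsed. NH2 at 0° is eclipsed with H at 0° (1.5); F at 120° is eclipsed with COOH at 120° (2.1); CH3 at 240° is eclipsed with Br at 240° (2.8). Total 6.4 kcal/mol.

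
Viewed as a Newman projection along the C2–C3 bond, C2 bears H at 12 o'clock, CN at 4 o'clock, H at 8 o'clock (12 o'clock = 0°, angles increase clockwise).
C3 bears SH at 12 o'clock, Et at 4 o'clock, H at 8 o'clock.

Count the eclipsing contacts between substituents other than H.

1

Non-H eclipsing pairs: CN(120°)/Et(120°) — 1 interaction.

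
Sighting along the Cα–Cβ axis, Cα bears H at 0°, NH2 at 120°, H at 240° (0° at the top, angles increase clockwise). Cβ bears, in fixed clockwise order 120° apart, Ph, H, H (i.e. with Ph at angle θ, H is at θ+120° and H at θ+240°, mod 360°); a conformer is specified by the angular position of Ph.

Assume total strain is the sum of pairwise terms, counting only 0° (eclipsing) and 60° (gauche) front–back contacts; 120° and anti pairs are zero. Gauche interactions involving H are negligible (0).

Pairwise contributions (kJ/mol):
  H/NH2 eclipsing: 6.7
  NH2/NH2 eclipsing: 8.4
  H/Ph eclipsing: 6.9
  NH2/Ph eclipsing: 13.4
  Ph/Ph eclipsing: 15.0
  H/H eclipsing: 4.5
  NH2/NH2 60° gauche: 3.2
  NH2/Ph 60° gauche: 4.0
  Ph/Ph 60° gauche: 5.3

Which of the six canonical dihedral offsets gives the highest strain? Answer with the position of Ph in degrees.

120°

Ph at 0° (eclipsed): H(0°)/Ph(0°) eclipsed 6.9; NH2(120°)/H(120°) eclipsed 6.7; H(240°)/H(240°) eclipsed 4.5 → 18.1 kJ/mol.
Ph at 60° (staggered): NH2(120°)/Ph(60°) gauche 4.0 → 4.0 kJ/mol.
Ph at 120° (eclipsed): H(0°)/H(0°) eclipsed 4.5; NH2(120°)/Ph(120°) eclipsed 13.4; H(240°)/H(240°) eclipsed 4.5 → 22.4 kJ/mol.
Ph at 180° (staggered): NH2(120°)/Ph(180°) gauche 4.0 → 4.0 kJ/mol.
Ph at 240° (eclipsed): H(0°)/H(0°) eclipsed 4.5; NH2(120°)/H(120°) eclipsed 6.7; H(240°)/Ph(240°) eclipsed 6.9 → 18.1 kJ/mol.
Ph at 300° (staggered): no non-H gauche contacts → 0.0 kJ/mol.
The maximum (22.4 kJ/mol) occurs with Ph at 120°.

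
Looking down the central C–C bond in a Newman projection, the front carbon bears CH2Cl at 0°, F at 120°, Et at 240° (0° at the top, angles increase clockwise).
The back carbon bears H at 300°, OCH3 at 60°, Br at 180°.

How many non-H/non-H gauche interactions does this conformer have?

Non-H gauche pairs: CH2Cl(0°)/OCH3(60°); F(120°)/OCH3(60°); F(120°)/Br(180°); Et(240°)/Br(180°) — 4 interactions.

4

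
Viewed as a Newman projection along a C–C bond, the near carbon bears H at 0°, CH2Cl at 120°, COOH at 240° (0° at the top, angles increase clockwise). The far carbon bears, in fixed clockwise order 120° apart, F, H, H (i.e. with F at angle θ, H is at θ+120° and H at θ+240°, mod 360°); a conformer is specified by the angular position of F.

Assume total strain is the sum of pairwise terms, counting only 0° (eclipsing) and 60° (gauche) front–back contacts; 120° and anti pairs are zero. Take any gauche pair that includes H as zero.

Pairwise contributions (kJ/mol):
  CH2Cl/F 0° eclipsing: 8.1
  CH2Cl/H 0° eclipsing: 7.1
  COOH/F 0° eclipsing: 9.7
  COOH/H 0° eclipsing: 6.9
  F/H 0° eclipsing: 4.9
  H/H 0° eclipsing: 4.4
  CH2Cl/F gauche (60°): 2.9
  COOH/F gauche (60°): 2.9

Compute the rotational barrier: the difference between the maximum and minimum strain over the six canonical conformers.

F at 0° is eclipsed. H at 0° is eclipsed with F at 0° (4.9); CH2Cl at 120° is eclipsed with H at 120° (7.1); COOH at 240° is eclipsed with H at 240° (6.9). Total 18.9 kJ/mol.
F at 60° is staggered. CH2Cl at 120° is gauche with F at 60° (2.9). Total 2.9 kJ/mol.
F at 120° is eclipsed. H at 0° is eclipsed with H at 0° (4.4); CH2Cl at 120° is eclipsed with F at 120° (8.1); COOH at 240° is eclipsed with H at 240° (6.9). Total 19.4 kJ/mol.
F at 180° is staggered. CH2Cl at 120° is gauche with F at 180° (2.9); COOH at 240° is gauche with F at 180° (2.9). Total 5.8 kJ/mol.
F at 240° is eclipsed. H at 0° is eclipsed with H at 0° (4.4); CH2Cl at 120° is eclipsed with H at 120° (7.1); COOH at 240° is eclipsed with F at 240° (9.7). Total 21.2 kJ/mol.
F at 300° is staggered. COOH at 240° is gauche with F at 300° (2.9). Total 2.9 kJ/mol.
Max at 240° (21.2 kJ/mol), min at 60° (2.9 kJ/mol); barrier = 18.3 kJ/mol.

18.3 kJ/mol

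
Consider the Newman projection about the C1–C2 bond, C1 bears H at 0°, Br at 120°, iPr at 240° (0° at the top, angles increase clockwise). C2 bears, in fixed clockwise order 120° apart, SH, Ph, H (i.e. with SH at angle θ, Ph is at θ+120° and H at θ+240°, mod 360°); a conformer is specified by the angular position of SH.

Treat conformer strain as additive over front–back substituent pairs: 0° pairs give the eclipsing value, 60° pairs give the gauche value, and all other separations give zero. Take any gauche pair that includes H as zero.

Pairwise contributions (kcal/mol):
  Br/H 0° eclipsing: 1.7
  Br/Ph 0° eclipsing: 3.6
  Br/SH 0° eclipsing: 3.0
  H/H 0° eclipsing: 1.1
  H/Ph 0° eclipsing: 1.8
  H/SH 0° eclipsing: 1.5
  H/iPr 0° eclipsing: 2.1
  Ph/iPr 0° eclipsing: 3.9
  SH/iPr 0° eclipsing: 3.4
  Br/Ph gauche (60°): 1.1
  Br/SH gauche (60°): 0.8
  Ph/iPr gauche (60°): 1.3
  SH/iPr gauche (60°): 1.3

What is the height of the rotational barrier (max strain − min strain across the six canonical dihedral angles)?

SH at 0° (eclipsed): H–SH eclipsed, Br–Ph eclipsed, iPr–H eclipsed; 1.5 + 3.6 + 2.1 = 7.2 kcal/mol.
SH at 60° (staggered): Br–SH gauche, Br–Ph gauche, iPr–Ph gauche; 0.8 + 1.1 + 1.3 = 3.2 kcal/mol.
SH at 120° (eclipsed): H–H eclipsed, Br–SH eclipsed, iPr–Ph eclipsed; 1.1 + 3.0 + 3.9 = 8.0 kcal/mol.
SH at 180° (staggered): Br–SH gauche, iPr–SH gauche, iPr–Ph gauche; 0.8 + 1.3 + 1.3 = 3.4 kcal/mol.
SH at 240° (eclipsed): H–Ph eclipsed, Br–H eclipsed, iPr–SH eclipsed; 1.8 + 1.7 + 3.4 = 6.9 kcal/mol.
SH at 300° (staggered): Br–Ph gauche, iPr–SH gauche; 1.1 + 1.3 = 2.4 kcal/mol.
Max at 120° (8.0 kcal/mol), min at 300° (2.4 kcal/mol); barrier = 5.6 kcal/mol.

5.6 kcal/mol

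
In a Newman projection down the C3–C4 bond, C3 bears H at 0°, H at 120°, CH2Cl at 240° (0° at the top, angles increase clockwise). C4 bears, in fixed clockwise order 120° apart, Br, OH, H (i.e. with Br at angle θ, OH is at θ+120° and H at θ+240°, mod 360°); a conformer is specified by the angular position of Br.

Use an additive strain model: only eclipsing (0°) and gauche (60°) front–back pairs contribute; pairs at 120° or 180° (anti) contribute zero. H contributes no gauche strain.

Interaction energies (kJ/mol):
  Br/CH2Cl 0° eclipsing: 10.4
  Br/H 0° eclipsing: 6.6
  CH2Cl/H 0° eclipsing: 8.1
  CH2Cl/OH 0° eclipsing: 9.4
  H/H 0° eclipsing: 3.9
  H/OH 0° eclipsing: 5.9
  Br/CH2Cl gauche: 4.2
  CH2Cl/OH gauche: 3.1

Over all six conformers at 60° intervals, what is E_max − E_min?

Br at 0° (eclipsed): H–Br eclipsed, H–OH eclipsed, CH2Cl–H eclipsed; 6.6 + 5.9 + 8.1 = 20.6 kJ/mol.
Br at 60° (staggered): CH2Cl–OH gauche; 3.1 = 3.1 kJ/mol.
Br at 120° (eclipsed): H–H eclipsed, H–Br eclipsed, CH2Cl–OH eclipsed; 3.9 + 6.6 + 9.4 = 19.9 kJ/mol.
Br at 180° (staggered): CH2Cl–Br gauche, CH2Cl–OH gauche; 4.2 + 3.1 = 7.3 kJ/mol.
Br at 240° (eclipsed): H–OH eclipsed, H–H eclipsed, CH2Cl–Br eclipsed; 5.9 + 3.9 + 10.4 = 20.2 kJ/mol.
Br at 300° (staggered): CH2Cl–Br gauche; 4.2 = 4.2 kJ/mol.
Max at 0° (20.6 kJ/mol), min at 60° (3.1 kJ/mol); barrier = 17.5 kJ/mol.

17.5 kJ/mol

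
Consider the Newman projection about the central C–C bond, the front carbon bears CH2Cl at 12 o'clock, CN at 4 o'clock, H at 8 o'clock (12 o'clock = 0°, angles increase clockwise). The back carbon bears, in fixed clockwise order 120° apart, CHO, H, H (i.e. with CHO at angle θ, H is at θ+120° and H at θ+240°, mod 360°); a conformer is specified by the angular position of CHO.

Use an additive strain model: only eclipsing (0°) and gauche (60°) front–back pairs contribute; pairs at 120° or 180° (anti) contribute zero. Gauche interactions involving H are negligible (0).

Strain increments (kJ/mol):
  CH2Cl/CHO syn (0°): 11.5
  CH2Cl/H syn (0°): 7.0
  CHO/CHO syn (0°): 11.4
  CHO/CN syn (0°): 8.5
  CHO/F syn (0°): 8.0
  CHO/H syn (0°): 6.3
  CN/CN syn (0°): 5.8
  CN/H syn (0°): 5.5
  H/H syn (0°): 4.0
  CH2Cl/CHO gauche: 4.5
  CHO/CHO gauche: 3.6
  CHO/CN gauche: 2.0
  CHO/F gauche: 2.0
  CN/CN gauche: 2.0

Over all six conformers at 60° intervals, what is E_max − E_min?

19.0 kJ/mol

CHO at 0° (eclipsed): CH2Cl–CHO eclipsed, CN–H eclipsed, H–H eclipsed; 11.5 + 5.5 + 4.0 = 21.0 kJ/mol.
CHO at 60° (staggered): CH2Cl–CHO gauche, CN–CHO gauche; 4.5 + 2.0 = 6.5 kJ/mol.
CHO at 120° (eclipsed): CH2Cl–H eclipsed, CN–CHO eclipsed, H–H eclipsed; 7.0 + 8.5 + 4.0 = 19.5 kJ/mol.
CHO at 180° (staggered): CN–CHO gauche; 2.0 = 2.0 kJ/mol.
CHO at 240° (eclipsed): CH2Cl–H eclipsed, CN–H eclipsed, H–CHO eclipsed; 7.0 + 5.5 + 6.3 = 18.8 kJ/mol.
CHO at 300° (staggered): CH2Cl–CHO gauche; 4.5 = 4.5 kJ/mol.
Max at 0° (21.0 kJ/mol), min at 180° (2.0 kJ/mol); barrier = 19.0 kJ/mol.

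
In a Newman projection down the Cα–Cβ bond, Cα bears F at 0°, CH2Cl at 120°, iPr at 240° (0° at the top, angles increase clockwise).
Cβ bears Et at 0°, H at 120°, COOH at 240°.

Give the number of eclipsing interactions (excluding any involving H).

Non-H eclipsing pairs: F(0°)/Et(0°); iPr(240°)/COOH(240°) — 2 interactions.

2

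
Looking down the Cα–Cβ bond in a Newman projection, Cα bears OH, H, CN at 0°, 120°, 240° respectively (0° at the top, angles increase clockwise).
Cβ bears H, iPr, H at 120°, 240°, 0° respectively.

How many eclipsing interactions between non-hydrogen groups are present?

1

Non-H eclipsing pairs: CN(240°)/iPr(240°) — 1 interaction.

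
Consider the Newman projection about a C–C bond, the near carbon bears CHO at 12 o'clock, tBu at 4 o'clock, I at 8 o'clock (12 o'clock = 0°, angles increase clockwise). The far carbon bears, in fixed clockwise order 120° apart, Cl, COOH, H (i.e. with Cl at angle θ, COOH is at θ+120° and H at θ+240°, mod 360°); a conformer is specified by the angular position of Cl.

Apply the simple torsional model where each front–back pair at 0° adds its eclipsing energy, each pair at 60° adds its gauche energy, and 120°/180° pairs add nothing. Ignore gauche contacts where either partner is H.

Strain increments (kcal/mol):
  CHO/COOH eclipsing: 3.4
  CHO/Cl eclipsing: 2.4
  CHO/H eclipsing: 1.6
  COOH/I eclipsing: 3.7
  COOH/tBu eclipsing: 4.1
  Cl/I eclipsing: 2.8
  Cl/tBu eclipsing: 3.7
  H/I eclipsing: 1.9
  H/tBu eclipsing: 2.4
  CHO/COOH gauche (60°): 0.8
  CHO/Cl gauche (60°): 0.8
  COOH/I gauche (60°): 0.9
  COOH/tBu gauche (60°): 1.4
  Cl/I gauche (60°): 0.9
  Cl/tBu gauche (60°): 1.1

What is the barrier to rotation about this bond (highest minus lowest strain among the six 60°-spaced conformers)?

5.3 kcal/mol

Cl at 0° (eclipsed): CHO(0°)/Cl(0°) eclipsed 2.4; tBu(120°)/COOH(120°) eclipsed 4.1; I(240°)/H(240°) eclipsed 1.9 → 8.4 kcal/mol.
Cl at 60° (staggered): CHO(0°)/Cl(60°) gauche 0.8; tBu(120°)/Cl(60°) gauche 1.1; tBu(120°)/COOH(180°) gauche 1.4; I(240°)/COOH(180°) gauche 0.9 → 4.2 kcal/mol.
Cl at 120° (eclipsed): CHO(0°)/H(0°) eclipsed 1.6; tBu(120°)/Cl(120°) eclipsed 3.7; I(240°)/COOH(240°) eclipsed 3.7 → 9.0 kcal/mol.
Cl at 180° (staggered): CHO(0°)/COOH(300°) gauche 0.8; tBu(120°)/Cl(180°) gauche 1.1; I(240°)/Cl(180°) gauche 0.9; I(240°)/COOH(300°) gauche 0.9 → 3.7 kcal/mol.
Cl at 240° (eclipsed): CHO(0°)/COOH(0°) eclipsed 3.4; tBu(120°)/H(120°) eclipsed 2.4; I(240°)/Cl(240°) eclipsed 2.8 → 8.6 kcal/mol.
Cl at 300° (staggered): CHO(0°)/Cl(300°) gauche 0.8; CHO(0°)/COOH(60°) gauche 0.8; tBu(120°)/COOH(60°) gauche 1.4; I(240°)/Cl(300°) gauche 0.9 → 3.9 kcal/mol.
Max at 120° (9.0 kcal/mol), min at 180° (3.7 kcal/mol); barrier = 5.3 kcal/mol.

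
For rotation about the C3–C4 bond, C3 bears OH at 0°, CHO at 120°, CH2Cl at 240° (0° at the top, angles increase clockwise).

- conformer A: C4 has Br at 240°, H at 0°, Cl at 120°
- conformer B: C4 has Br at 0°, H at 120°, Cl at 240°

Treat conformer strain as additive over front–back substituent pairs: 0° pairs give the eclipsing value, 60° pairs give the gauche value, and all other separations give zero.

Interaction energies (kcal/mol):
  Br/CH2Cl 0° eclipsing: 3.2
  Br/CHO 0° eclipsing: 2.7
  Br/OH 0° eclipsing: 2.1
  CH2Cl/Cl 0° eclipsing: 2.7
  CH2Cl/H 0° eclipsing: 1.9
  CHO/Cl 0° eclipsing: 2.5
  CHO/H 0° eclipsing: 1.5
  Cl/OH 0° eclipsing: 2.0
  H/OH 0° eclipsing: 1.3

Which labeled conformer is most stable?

B

A (eclipsed): OH–H eclipsed, CHO–Cl eclipsed, CH2Cl–Br eclipsed; 1.3 + 2.5 + 3.2 = 7.0 kcal/mol.
B (eclipsed): OH–Br eclipsed, CHO–H eclipsed, CH2Cl–Cl eclipsed; 2.1 + 1.5 + 2.7 = 6.3 kcal/mol.
B has the lowest total (6.3 kcal/mol).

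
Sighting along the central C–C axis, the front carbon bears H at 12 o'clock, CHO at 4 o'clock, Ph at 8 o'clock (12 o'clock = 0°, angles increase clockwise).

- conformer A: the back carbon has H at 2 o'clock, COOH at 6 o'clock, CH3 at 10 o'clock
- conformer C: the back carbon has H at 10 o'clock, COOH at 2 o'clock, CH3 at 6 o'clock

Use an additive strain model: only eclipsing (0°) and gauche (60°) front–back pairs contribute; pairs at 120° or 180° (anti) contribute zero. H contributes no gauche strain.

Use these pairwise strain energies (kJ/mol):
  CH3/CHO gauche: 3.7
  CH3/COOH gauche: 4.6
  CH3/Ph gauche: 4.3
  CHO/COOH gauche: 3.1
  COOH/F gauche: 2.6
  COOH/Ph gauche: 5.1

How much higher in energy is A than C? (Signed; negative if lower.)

+1.4 kJ/mol

A (staggered): CHO(120°)/COOH(180°) gauche 3.1; Ph(240°)/COOH(180°) gauche 5.1; Ph(240°)/CH3(300°) gauche 4.3 → 12.5 kJ/mol.
C (staggered): CHO(120°)/COOH(60°) gauche 3.1; CHO(120°)/CH3(180°) gauche 3.7; Ph(240°)/CH3(180°) gauche 4.3 → 11.1 kJ/mol.
E(A) − E(C) = 12.5 − 11.1 = +1.4 kJ/mol.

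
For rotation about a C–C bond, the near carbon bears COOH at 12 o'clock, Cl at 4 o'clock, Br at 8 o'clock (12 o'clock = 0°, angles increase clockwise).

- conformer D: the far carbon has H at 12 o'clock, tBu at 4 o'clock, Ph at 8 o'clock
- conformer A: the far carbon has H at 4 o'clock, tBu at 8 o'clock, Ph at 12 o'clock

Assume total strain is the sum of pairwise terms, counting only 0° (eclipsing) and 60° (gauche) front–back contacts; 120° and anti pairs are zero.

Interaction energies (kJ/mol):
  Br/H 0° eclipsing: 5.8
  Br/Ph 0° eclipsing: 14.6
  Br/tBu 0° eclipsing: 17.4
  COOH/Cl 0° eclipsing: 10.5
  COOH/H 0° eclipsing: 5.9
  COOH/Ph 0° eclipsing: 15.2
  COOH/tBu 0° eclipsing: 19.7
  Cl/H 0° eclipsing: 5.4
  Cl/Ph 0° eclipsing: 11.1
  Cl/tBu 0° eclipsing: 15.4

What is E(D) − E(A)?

-2.1 kJ/mol

D (eclipsed): COOH–H eclipsed, Cl–tBu eclipsed, Br–Ph eclipsed; 5.9 + 15.4 + 14.6 = 35.9 kJ/mol.
A (eclipsed): COOH–Ph eclipsed, Cl–H eclipsed, Br–tBu eclipsed; 15.2 + 5.4 + 17.4 = 38.0 kJ/mol.
E(D) − E(A) = 35.9 − 38.0 = -2.1 kJ/mol.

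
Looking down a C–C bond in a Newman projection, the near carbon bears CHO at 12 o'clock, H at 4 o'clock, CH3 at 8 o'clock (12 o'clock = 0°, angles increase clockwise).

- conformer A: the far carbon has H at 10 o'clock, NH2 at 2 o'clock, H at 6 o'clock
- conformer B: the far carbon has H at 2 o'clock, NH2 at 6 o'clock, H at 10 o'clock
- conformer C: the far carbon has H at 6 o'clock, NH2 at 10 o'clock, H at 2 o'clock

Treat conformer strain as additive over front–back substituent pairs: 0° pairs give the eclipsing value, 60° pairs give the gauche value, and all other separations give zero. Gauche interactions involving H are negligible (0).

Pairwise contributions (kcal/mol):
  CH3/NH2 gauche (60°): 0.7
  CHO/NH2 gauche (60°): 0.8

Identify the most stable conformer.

A (staggered): CHO(0°)/NH2(60°) gauche 0.8 → 0.8 kcal/mol.
B (staggered): CH3(240°)/NH2(180°) gauche 0.7 → 0.7 kcal/mol.
C (staggered): CHO(0°)/NH2(300°) gauche 0.8; CH3(240°)/NH2(300°) gauche 0.7 → 1.5 kcal/mol.
B has the lowest total (0.7 kcal/mol).

B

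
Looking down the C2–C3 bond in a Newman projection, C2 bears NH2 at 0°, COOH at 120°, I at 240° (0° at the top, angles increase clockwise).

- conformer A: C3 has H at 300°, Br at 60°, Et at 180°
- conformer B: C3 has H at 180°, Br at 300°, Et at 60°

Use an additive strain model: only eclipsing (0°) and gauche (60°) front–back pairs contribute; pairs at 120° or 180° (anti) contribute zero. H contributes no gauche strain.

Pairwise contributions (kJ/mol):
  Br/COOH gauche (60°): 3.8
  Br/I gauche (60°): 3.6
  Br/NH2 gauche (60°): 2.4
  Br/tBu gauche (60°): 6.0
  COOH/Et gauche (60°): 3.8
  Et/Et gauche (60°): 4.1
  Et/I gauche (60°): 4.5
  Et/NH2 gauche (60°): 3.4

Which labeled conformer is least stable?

A (staggered): NH2–Br gauche, COOH–Br gauche, COOH–Et gauche, I–Et gauche; 2.4 + 3.8 + 3.8 + 4.5 = 14.5 kJ/mol.
B (staggered): NH2–Br gauche, NH2–Et gauche, COOH–Et gauche, I–Br gauche; 2.4 + 3.4 + 3.8 + 3.6 = 13.2 kJ/mol.
A has the highest total (14.5 kJ/mol).

A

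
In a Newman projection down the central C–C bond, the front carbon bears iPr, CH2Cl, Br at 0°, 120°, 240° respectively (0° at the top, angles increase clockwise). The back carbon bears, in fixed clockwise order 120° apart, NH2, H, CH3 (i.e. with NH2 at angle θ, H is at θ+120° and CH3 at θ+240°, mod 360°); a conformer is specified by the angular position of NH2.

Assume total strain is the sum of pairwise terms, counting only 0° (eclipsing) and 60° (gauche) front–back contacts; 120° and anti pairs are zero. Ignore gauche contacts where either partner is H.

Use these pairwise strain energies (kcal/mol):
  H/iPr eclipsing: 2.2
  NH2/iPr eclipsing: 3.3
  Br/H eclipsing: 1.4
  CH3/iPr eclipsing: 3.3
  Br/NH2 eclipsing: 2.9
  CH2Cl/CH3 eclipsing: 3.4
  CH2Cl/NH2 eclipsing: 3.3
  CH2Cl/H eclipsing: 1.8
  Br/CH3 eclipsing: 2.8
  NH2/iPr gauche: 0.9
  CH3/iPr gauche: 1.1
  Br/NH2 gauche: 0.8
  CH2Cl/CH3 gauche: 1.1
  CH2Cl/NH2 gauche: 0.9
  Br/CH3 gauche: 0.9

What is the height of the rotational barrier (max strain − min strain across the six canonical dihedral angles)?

NH2 at 0° (eclipsed): iPr(0°)/NH2(0°) eclipsed 3.3; CH2Cl(120°)/H(120°) eclipsed 1.8; Br(240°)/CH3(240°) eclipsed 2.8 → 7.9 kcal/mol.
NH2 at 60° (staggered): iPr(0°)/NH2(60°) gauche 0.9; iPr(0°)/CH3(300°) gauche 1.1; CH2Cl(120°)/NH2(60°) gauche 0.9; Br(240°)/CH3(300°) gauche 0.9 → 3.8 kcal/mol.
NH2 at 120° (eclipsed): iPr(0°)/CH3(0°) eclipsed 3.3; CH2Cl(120°)/NH2(120°) eclipsed 3.3; Br(240°)/H(240°) eclipsed 1.4 → 8.0 kcal/mol.
NH2 at 180° (staggered): iPr(0°)/CH3(60°) gauche 1.1; CH2Cl(120°)/NH2(180°) gauche 0.9; CH2Cl(120°)/CH3(60°) gauche 1.1; Br(240°)/NH2(180°) gauche 0.8 → 3.9 kcal/mol.
NH2 at 240° (eclipsed): iPr(0°)/H(0°) eclipsed 2.2; CH2Cl(120°)/CH3(120°) eclipsed 3.4; Br(240°)/NH2(240°) eclipsed 2.9 → 8.5 kcal/mol.
NH2 at 300° (staggered): iPr(0°)/NH2(300°) gauche 0.9; CH2Cl(120°)/CH3(180°) gauche 1.1; Br(240°)/NH2(300°) gauche 0.8; Br(240°)/CH3(180°) gauche 0.9 → 3.7 kcal/mol.
Max at 240° (8.5 kcal/mol), min at 300° (3.7 kcal/mol); barrier = 4.8 kcal/mol.

4.8 kcal/mol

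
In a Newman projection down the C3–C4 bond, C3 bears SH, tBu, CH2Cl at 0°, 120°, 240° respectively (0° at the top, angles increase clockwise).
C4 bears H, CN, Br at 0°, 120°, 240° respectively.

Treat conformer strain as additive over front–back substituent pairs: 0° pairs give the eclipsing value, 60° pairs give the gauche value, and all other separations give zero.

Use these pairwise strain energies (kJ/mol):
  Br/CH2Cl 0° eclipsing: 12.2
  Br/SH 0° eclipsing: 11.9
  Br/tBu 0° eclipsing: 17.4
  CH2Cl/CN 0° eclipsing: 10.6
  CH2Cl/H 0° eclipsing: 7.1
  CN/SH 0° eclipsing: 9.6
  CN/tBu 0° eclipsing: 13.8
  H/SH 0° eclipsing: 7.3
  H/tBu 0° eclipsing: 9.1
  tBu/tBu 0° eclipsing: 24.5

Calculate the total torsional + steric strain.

33.3 kJ/mol

This conformer (eclipsed): SH(0°)/H(0°) eclipsed 7.3; tBu(120°)/CN(120°) eclipsed 13.8; CH2Cl(240°)/Br(240°) eclipsed 12.2 → 33.3 kJ/mol.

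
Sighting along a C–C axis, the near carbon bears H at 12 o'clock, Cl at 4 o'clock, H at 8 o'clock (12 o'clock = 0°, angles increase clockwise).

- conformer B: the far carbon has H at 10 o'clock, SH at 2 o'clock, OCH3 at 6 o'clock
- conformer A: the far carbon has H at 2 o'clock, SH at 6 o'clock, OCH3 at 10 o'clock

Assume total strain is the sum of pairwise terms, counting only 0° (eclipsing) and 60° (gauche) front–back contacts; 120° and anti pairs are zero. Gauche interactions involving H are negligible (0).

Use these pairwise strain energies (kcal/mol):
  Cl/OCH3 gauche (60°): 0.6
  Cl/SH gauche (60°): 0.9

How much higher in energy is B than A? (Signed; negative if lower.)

B (staggered): Cl–SH gauche, Cl–OCH3 gauche; 0.9 + 0.6 = 1.5 kcal/mol.
A (staggered): Cl–SH gauche; 0.9 = 0.9 kcal/mol.
E(B) − E(A) = 1.5 − 0.9 = +0.6 kcal/mol.

+0.6 kcal/mol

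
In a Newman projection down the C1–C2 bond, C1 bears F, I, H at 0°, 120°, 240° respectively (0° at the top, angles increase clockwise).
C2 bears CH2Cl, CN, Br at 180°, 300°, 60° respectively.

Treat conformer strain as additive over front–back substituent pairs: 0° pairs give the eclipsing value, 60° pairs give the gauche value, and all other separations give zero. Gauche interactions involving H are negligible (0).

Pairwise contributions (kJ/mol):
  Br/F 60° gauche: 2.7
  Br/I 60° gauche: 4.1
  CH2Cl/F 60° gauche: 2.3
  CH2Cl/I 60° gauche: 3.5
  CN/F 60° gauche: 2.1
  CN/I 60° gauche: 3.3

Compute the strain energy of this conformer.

12.4 kJ/mol

This conformer (staggered): F(0°)/CN(300°) gauche 2.1; F(0°)/Br(60°) gauche 2.7; I(120°)/CH2Cl(180°) gauche 3.5; I(120°)/Br(60°) gauche 4.1 → 12.4 kJ/mol.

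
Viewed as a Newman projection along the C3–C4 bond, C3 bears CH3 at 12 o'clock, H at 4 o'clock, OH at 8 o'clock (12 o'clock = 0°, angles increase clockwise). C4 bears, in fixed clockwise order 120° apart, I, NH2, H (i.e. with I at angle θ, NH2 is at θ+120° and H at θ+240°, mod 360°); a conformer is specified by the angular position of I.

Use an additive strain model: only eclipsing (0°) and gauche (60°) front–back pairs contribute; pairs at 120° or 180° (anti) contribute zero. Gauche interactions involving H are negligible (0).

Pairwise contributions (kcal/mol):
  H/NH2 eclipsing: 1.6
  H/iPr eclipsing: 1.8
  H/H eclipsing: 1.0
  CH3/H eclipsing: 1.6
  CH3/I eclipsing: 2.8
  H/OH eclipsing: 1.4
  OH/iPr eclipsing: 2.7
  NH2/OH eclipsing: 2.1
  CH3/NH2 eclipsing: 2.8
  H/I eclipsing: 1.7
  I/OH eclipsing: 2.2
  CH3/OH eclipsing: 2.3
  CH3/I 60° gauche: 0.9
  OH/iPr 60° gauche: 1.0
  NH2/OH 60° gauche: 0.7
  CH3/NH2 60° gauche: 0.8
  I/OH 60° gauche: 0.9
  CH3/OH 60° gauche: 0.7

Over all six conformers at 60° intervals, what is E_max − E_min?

I at 0° (eclipsed): CH3(0°)/I(0°) eclipsed 2.8; H(120°)/NH2(120°) eclipsed 1.6; OH(240°)/H(240°) eclipsed 1.4 → 5.8 kcal/mol.
I at 60° (staggered): CH3(0°)/I(60°) gauche 0.9; OH(240°)/NH2(180°) gauche 0.7 → 1.6 kcal/mol.
I at 120° (eclipsed): CH3(0°)/H(0°) eclipsed 1.6; H(120°)/I(120°) eclipsed 1.7; OH(240°)/NH2(240°) eclipsed 2.1 → 5.4 kcal/mol.
I at 180° (staggered): CH3(0°)/NH2(300°) gauche 0.8; OH(240°)/I(180°) gauche 0.9; OH(240°)/NH2(300°) gauche 0.7 → 2.4 kcal/mol.
I at 240° (eclipsed): CH3(0°)/NH2(0°) eclipsed 2.8; H(120°)/H(120°) eclipsed 1.0; OH(240°)/I(240°) eclipsed 2.2 → 6.0 kcal/mol.
I at 300° (staggered): CH3(0°)/I(300°) gauche 0.9; CH3(0°)/NH2(60°) gauche 0.8; OH(240°)/I(300°) gauche 0.9 → 2.6 kcal/mol.
Max at 240° (6.0 kcal/mol), min at 60° (1.6 kcal/mol); barrier = 4.4 kcal/mol.

4.4 kcal/mol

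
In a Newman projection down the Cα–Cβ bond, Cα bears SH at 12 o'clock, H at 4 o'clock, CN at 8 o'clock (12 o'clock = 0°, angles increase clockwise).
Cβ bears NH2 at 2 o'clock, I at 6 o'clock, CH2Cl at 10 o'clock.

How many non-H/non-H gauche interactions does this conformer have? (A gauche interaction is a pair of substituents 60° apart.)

Non-H gauche pairs: SH(0°)/NH2(60°); SH(0°)/CH2Cl(300°); CN(240°)/I(180°); CN(240°)/CH2Cl(300°) — 4 interactions.

4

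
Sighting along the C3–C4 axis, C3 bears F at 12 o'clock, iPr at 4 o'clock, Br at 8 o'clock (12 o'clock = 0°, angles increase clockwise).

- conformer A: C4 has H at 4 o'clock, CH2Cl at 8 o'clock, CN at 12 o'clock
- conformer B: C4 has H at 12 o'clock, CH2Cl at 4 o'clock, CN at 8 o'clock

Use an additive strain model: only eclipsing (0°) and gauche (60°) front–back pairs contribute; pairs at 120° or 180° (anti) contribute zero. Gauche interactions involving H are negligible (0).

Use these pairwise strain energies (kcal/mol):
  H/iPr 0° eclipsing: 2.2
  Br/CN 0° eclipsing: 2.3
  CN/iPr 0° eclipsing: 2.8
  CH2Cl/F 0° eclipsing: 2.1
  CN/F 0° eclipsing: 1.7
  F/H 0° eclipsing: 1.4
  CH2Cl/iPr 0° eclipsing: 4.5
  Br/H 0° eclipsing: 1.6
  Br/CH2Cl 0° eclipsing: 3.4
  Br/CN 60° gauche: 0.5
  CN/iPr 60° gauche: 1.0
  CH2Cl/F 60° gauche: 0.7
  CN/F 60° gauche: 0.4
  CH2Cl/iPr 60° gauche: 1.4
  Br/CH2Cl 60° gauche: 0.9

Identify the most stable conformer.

A

A (eclipsed): F(0°)/CN(0°) eclipsed 1.7; iPr(120°)/H(120°) eclipsed 2.2; Br(240°)/CH2Cl(240°) eclipsed 3.4 → 7.3 kcal/mol.
B (eclipsed): F(0°)/H(0°) eclipsed 1.4; iPr(120°)/CH2Cl(120°) eclipsed 4.5; Br(240°)/CN(240°) eclipsed 2.3 → 8.2 kcal/mol.
A has the lowest total (7.3 kcal/mol).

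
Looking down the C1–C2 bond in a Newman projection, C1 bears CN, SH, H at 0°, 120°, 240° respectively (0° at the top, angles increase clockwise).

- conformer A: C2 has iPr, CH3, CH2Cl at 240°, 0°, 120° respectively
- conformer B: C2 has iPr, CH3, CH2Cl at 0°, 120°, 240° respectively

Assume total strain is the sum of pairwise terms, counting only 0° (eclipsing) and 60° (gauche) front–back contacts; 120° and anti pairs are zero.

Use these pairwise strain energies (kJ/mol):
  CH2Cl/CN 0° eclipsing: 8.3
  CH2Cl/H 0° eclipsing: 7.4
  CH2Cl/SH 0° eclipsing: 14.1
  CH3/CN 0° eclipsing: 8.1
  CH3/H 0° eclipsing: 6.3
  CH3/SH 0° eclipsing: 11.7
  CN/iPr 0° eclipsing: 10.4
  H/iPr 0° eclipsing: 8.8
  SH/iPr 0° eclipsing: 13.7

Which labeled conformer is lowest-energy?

A (eclipsed): CN–CH3 eclipsed, SH–CH2Cl eclipsed, H–iPr eclipsed; 8.1 + 14.1 + 8.8 = 31.0 kJ/mol.
B (eclipsed): CN–iPr eclipsed, SH–CH3 eclipsed, H–CH2Cl eclipsed; 10.4 + 11.7 + 7.4 = 29.5 kJ/mol.
B has the lowest total (29.5 kJ/mol).

B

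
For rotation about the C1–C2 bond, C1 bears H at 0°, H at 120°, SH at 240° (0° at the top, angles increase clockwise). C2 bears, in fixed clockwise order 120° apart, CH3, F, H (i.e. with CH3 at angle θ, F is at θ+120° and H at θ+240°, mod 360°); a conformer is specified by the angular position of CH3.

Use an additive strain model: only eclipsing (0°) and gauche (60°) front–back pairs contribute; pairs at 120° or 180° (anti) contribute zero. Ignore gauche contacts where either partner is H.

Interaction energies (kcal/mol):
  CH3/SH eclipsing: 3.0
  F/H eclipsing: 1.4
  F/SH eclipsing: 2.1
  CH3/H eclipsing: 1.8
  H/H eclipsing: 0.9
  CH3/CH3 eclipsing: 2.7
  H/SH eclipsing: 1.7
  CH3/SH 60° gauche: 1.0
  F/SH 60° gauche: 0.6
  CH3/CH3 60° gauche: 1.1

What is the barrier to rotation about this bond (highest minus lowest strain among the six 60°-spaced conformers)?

4.7 kcal/mol

CH3 at 0° (eclipsed): H–CH3 eclipsed, H–F eclipsed, SH–H eclipsed; 1.8 + 1.4 + 1.7 = 4.9 kcal/mol.
CH3 at 60° (staggered): SH–F gauche; 0.6 = 0.6 kcal/mol.
CH3 at 120° (eclipsed): H–H eclipsed, H–CH3 eclipsed, SH–F eclipsed; 0.9 + 1.8 + 2.1 = 4.8 kcal/mol.
CH3 at 180° (staggered): SH–CH3 gauche, SH–F gauche; 1.0 + 0.6 = 1.6 kcal/mol.
CH3 at 240° (eclipsed): H–F eclipsed, H–H eclipsed, SH–CH3 eclipsed; 1.4 + 0.9 + 3.0 = 5.3 kcal/mol.
CH3 at 300° (staggered): SH–CH3 gauche; 1.0 = 1.0 kcal/mol.
Max at 240° (5.3 kcal/mol), min at 60° (0.6 kcal/mol); barrier = 4.7 kcal/mol.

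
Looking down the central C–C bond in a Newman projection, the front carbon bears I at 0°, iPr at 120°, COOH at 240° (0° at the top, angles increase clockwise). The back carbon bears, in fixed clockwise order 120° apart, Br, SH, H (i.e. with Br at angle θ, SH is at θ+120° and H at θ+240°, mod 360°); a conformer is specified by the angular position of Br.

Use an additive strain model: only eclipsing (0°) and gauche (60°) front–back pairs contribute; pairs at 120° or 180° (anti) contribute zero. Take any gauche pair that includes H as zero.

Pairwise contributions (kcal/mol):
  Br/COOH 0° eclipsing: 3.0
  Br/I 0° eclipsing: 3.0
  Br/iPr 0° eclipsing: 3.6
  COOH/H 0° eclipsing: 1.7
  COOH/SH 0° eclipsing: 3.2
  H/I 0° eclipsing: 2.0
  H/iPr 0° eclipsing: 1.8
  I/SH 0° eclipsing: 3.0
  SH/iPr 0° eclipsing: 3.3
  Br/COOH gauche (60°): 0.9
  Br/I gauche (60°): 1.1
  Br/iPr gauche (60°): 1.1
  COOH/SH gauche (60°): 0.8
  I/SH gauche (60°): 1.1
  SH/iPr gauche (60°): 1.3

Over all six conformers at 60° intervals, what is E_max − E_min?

Br at 0° (eclipsed): I–Br eclipsed, iPr–SH eclipsed, COOH–H eclipsed; 3.0 + 3.3 + 1.7 = 8.0 kcal/mol.
Br at 60° (staggered): I–Br gauche, iPr–Br gauche, iPr–SH gauche, COOH–SH gauche; 1.1 + 1.1 + 1.3 + 0.8 = 4.3 kcal/mol.
Br at 120° (eclipsed): I–H eclipsed, iPr–Br eclipsed, COOH–SH eclipsed; 2.0 + 3.6 + 3.2 = 8.8 kcal/mol.
Br at 180° (staggered): I–SH gauche, iPr–Br gauche, COOH–Br gauche, COOH–SH gauche; 1.1 + 1.1 + 0.9 + 0.8 = 3.9 kcal/mol.
Br at 240° (eclipsed): I–SH eclipsed, iPr–H eclipsed, COOH–Br eclipsed; 3.0 + 1.8 + 3.0 = 7.8 kcal/mol.
Br at 300° (staggered): I–Br gauche, I–SH gauche, iPr–SH gauche, COOH–Br gauche; 1.1 + 1.1 + 1.3 + 0.9 = 4.4 kcal/mol.
Max at 120° (8.8 kcal/mol), min at 180° (3.9 kcal/mol); barrier = 4.9 kcal/mol.

4.9 kcal/mol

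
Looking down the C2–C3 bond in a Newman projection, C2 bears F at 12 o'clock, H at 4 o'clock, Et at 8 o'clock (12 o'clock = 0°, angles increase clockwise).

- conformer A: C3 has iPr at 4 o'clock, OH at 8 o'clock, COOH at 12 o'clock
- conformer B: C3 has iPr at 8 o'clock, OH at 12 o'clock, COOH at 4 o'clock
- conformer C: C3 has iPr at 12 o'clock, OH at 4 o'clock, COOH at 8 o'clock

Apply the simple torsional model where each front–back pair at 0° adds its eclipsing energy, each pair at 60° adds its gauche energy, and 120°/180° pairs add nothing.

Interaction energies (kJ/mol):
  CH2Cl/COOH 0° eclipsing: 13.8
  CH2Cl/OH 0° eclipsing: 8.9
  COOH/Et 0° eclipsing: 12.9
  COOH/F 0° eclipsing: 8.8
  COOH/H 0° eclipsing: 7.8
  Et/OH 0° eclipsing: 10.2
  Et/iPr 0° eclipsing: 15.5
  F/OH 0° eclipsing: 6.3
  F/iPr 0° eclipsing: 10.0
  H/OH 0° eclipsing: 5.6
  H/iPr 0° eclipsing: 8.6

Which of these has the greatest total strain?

B

A (eclipsed): F–COOH eclipsed, H–iPr eclipsed, Et–OH eclipsed; 8.8 + 8.6 + 10.2 = 27.6 kJ/mol.
B (eclipsed): F–OH eclipsed, H–COOH eclipsed, Et–iPr eclipsed; 6.3 + 7.8 + 15.5 = 29.6 kJ/mol.
C (eclipsed): F–iPr eclipsed, H–OH eclipsed, Et–COOH eclipsed; 10.0 + 5.6 + 12.9 = 28.5 kJ/mol.
B has the highest total (29.6 kJ/mol).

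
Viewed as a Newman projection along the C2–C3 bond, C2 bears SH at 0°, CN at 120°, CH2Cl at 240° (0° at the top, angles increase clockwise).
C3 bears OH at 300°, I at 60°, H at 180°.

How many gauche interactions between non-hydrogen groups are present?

Non-H gauche pairs: SH(0°)/OH(300°); SH(0°)/I(60°); CN(120°)/I(60°); CH2Cl(240°)/OH(300°) — 4 interactions.

4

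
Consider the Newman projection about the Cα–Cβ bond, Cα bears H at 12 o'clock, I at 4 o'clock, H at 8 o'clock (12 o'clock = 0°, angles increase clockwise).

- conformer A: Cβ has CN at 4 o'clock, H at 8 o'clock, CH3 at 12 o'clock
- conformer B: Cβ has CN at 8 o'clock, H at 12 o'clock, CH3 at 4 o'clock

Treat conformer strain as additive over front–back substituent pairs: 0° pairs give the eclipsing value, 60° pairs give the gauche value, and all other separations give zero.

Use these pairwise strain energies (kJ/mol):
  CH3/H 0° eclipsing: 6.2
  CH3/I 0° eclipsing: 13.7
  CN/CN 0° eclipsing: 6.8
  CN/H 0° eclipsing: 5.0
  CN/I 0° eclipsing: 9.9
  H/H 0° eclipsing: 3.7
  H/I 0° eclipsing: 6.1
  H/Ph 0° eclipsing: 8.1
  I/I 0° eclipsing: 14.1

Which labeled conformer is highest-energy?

B

A (eclipsed): H–CH3 eclipsed, I–CN eclipsed, H–H eclipsed; 6.2 + 9.9 + 3.7 = 19.8 kJ/mol.
B (eclipsed): H–H eclipsed, I–CH3 eclipsed, H–CN eclipsed; 3.7 + 13.7 + 5.0 = 22.4 kJ/mol.
B has the highest total (22.4 kJ/mol).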